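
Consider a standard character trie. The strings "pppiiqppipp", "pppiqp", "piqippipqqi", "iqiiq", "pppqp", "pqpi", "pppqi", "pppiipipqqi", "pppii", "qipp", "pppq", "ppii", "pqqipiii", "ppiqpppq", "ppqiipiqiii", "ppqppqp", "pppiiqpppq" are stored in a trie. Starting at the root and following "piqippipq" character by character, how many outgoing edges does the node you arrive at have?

Follow the path "piqippipq" to its node, then look at its outgoing edges.
Distinct next characters after "piqippipq": q.
That node has 1 child edge.

1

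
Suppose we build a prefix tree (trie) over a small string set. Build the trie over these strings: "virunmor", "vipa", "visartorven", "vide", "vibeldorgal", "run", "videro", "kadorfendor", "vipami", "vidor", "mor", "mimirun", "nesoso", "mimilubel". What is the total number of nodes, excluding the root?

70

Insert word by word; a character creates a node only if that edge doesn't already exist:
  "virunmor" → 8 new (v, i, r, u, n, m, o, r)
  "vipa" → prefix "vi" already present; 2 new (p, a)
  "visartorven" → prefix "vi" already present; 9 new (s, a, r, t, o, r, v, e, n)
  "vide" → prefix "vi" already present; 2 new (d, e)
  "vibeldorgal" → prefix "vi" already present; 9 new (b, e, l, d, o, r, g, a, l)
  "run" → 3 new (r, u, n)
  "videro" → prefix "vide" already present; 2 new (r, o)
  "kadorfendor" → 11 new (k, a, d, o, r, f, e, n, d, o, r)
  "vipami" → prefix "vipa" already present; 2 new (m, i)
  "vidor" → prefix "vid" already present; 2 new (o, r)
  "mor" → 3 new (m, o, r)
  "mimirun" → prefix "m" already present; 6 new (i, m, i, r, u, n)
  "nesoso" → 6 new (n, e, s, o, s, o)
  "mimilubel" → prefix "mimi" already present; 5 new (l, u, b, e, l)
Total nodes = 8 + 2 + 9 + 2 + 9 + 3 + 2 + 11 + 2 + 2 + 3 + 6 + 6 + 5 = 70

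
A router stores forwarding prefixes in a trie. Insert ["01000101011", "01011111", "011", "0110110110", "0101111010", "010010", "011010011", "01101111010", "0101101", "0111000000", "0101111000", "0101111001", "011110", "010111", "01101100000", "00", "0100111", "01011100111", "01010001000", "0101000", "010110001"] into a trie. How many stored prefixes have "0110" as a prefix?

4

Walk to "0110"; the words in its subtree are exactly those with that prefix.
Matches: "011010011", "01101100000", "0110110110", "01101111010"
Count: 4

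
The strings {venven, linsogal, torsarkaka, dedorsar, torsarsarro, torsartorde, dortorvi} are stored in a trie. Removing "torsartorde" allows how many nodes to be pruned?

5

A node on "torsartorde"'s path can go only if nothing else ends at it or branches off below it.
The suffix "torde" (5 nodes) is used only by "torsartorde"; the node for "torsar" still has the child "k", so pruning stops there.
Nodes removed: 5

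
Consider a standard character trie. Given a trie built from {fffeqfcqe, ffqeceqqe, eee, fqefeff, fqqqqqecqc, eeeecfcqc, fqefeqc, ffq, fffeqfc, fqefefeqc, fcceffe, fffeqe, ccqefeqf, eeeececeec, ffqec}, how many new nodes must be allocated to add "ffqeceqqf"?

1

"ffqeceqq" is already a path in the trie; the remaining "f" must be added.
Each of the 1 remaining characters creates one node.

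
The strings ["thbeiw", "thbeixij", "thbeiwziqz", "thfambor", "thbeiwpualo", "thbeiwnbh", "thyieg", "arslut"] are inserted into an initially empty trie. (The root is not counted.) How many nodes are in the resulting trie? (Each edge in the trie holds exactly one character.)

For each word, the new-node count is its length minus the longest prefix already in the trie:
  "thbeiw" → 6 new (t, h, b, e, i, w)
  "thbeixij" → prefix "thbei" already present; 3 new (x, i, j)
  "thbeiwziqz" → prefix "thbeiw" already present; 4 new (z, i, q, z)
  "thfambor" → prefix "th" already present; 6 new (f, a, m, b, o, r)
  "thbeiwpualo" → prefix "thbeiw" already present; 5 new (p, u, a, l, o)
  "thbeiwnbh" → prefix "thbeiw" already present; 3 new (n, b, h)
  "thyieg" → prefix "th" already present; 4 new (y, i, e, g)
  "arslut" → 6 new (a, r, s, l, u, t)
Total nodes = 6 + 3 + 4 + 6 + 5 + 3 + 4 + 6 = 37

37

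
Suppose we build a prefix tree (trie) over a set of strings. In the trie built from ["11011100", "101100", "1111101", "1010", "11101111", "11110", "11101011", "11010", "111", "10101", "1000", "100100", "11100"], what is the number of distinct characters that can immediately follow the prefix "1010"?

1

Walk "1010" from the root, arriving at one node.
Characters that immediately follow "1010" among the stored strings: {1}.
That node has 1 child edge.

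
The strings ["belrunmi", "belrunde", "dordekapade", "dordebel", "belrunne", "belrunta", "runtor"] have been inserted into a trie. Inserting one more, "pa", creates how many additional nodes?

No existing word starts with "p", so every character of "pa" needs a new node.
2 − 0 = 2 new nodes.

2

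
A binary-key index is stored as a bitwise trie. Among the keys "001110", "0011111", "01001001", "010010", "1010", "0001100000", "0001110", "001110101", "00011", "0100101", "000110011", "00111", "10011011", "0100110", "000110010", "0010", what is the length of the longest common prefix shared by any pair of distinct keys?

The deepest shared node is where two words last agree before diverging.
e.g. "000110010" and "000110011" share the prefix "00011001" of length 8; no pair shares a longer one.
Longest shared-prefix length: 8

8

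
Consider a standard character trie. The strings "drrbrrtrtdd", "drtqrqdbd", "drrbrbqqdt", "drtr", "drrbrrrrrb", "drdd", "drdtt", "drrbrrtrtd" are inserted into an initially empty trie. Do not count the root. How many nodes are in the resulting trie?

Trie structure (* marks end of a word):
(root)
└─ d
   └─ r
      ├─ d
      │  ├─ d *
      │  └─ t
      │     └─ t *
      ├─ r
      │  └─ b
      │     └─ r
      │        ├─ b
      │        │  └─ q
      │        │     └─ q
      │        │        └─ d
      │        │           └─ t *
      │        └─ r
      │           ├─ r
      │           │  └─ r
      │           │     └─ r
      │           │        └─ b *
      │           └─ t
      │              └─ r
      │                 └─ t
      │                    └─ d *
      │                       └─ d *
      └─ t
         ├─ q
         │  └─ r
         │     └─ q
         │        └─ d
         │           └─ b
         │              └─ d *
         └─ r *
Counting every labelled node above: 32.

32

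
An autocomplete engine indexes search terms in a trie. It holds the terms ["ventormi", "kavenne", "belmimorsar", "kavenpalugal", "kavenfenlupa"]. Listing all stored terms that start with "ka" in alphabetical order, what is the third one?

DFS of the "ka" subtree visits, in order: "kavenfenlupa", "kavenne", "kavenpalugal"
The 3rd is kavenpalugal.

kavenpalugal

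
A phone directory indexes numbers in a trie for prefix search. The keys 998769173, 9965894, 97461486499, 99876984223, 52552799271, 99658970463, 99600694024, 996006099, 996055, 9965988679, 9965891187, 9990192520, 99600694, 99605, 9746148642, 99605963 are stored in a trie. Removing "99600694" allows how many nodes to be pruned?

After clearing the end-marker at "99600694", prune upward until reaching a node still needed by another word.
Every node on "99600694" is still needed (e.g. by "99600694024"), so nothing is freed.
Nodes removed: 0

0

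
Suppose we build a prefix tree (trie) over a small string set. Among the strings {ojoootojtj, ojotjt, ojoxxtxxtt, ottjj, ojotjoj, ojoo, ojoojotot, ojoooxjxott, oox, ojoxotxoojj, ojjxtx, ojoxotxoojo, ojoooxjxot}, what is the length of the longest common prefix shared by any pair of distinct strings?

Look for the deepest trie node that still has at least two words in its subtree.
"ojoooxjxot" and "ojoooxjxott" agree on "ojoooxjxot" (10 characters) before diverging; nothing deeper is shared.
Longest shared-prefix length: 10

10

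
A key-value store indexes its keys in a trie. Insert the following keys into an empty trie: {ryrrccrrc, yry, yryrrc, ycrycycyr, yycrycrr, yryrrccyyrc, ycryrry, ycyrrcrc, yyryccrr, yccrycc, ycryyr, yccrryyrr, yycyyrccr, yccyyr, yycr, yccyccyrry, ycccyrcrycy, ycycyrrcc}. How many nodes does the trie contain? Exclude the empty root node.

91

Insert word by word; a character creates a node only if that edge doesn't already exist:
  "ryrrccrrc" → 9 new (r, y, r, r, c, c, r, r, c)
  "yry" → 3 new (y, r, y)
  "yryrrc" → prefix "yry" already present; 3 new (r, r, c)
  "ycrycycyr" → prefix "y" already present; 8 new (c, r, y, c, y, c, y, r)
  "yycrycrr" → prefix "y" already present; 7 new (y, c, r, y, c, r, r)
  "yryrrccyyrc" → prefix "yryrrc" already present; 5 new (c, y, y, r, c)
  "ycryrry" → prefix "ycry" already present; 3 new (r, r, y)
  "ycyrrcrc" → prefix "yc" already present; 6 new (y, r, r, c, r, c)
  "yyryccrr" → prefix "yy" already present; 6 new (r, y, c, c, r, r)
  "yccrycc" → prefix "yc" already present; 5 new (c, r, y, c, c)
  "ycryyr" → prefix "ycry" already present; 2 new (y, r)
  "yccrryyrr" → prefix "yccr" already present; 5 new (r, y, y, r, r)
  "yycyyrccr" → prefix "yyc" already present; 6 new (y, y, r, c, c, r)
  "yccyyr" → prefix "ycc" already present; 3 new (y, y, r)
  "yycr" → prefix "yycr" already present; 0 new (none)
  "yccyccyrry" → prefix "yccy" already present; 6 new (c, c, y, r, r, y)
  "ycccyrcrycy" → prefix "ycc" already present; 8 new (c, y, r, c, r, y, c, y)
  "ycycyrrcc" → prefix "ycy" already present; 6 new (c, y, r, r, c, c)
Total nodes = 9 + 3 + 3 + 8 + 7 + 5 + 3 + 6 + 6 + 5 + 2 + 5 + 6 + 3 + 0 + 6 + 8 + 6 = 91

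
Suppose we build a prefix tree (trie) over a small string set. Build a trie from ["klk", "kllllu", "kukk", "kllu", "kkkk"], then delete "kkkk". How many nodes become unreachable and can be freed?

Walk "kkkk" from the leaf back toward the root, removing each node that no remaining word uses.
The suffix "kkk" (3 nodes) is used only by "kkkk"; the node for "k" still has the child "l", so pruning stops there.
Nodes removed: 3

3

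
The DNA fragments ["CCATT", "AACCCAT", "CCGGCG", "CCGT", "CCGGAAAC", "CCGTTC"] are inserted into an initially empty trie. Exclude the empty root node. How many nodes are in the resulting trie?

Trie structure (* marks end of a word):
(root)
├─ A
│  └─ A
│     └─ C
│        └─ C
│           └─ C
│              └─ A
│                 └─ T *
└─ C
   └─ C
      ├─ A
      │  └─ T
      │     └─ T *
      └─ G
         ├─ G
         │  ├─ A
         │  │  └─ A
         │  │     └─ A
         │  │        └─ C *
         │  └─ C
         │     └─ G *
         └─ T *
            └─ T
               └─ C *
Counting every labelled node above: 23.

23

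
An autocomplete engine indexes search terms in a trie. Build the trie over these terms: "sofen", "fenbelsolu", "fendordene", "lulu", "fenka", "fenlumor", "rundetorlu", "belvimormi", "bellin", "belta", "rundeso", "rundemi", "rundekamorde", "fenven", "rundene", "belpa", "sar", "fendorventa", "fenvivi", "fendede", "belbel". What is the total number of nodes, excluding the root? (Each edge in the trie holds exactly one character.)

Trace insertions, counting only characters that open a new branch:
  "sofen" → 5 new (s, o, f, e, n)
  "fenbelsolu" → 10 new (f, e, n, b, e, l, s, o, l, u)
  "fendordene" → prefix "fen" already present; 7 new (d, o, r, d, e, n, e)
  "lulu" → 4 new (l, u, l, u)
  "fenka" → prefix "fen" already present; 2 new (k, a)
  "fenlumor" → prefix "fen" already present; 5 new (l, u, m, o, r)
  "rundetorlu" → 10 new (r, u, n, d, e, t, o, r, l, u)
  "belvimormi" → 10 new (b, e, l, v, i, m, o, r, m, i)
  "bellin" → prefix "bel" already present; 3 new (l, i, n)
  "belta" → prefix "bel" already present; 2 new (t, a)
  "rundeso" → prefix "runde" already present; 2 new (s, o)
  "rundemi" → prefix "runde" already present; 2 new (m, i)
  "rundekamorde" → prefix "runde" already present; 7 new (k, a, m, o, r, d, e)
  "fenven" → prefix "fen" already present; 3 new (v, e, n)
  "rundene" → prefix "runde" already present; 2 new (n, e)
  "belpa" → prefix "bel" already present; 2 new (p, a)
  "sar" → prefix "s" already present; 2 new (a, r)
  "fendorventa" → prefix "fendor" already present; 5 new (v, e, n, t, a)
  "fenvivi" → prefix "fenv" already present; 3 new (i, v, i)
  "fendede" → prefix "fend" already present; 3 new (e, d, e)
  "belbel" → prefix "bel" already present; 3 new (b, e, l)
Total nodes = 5 + 10 + 7 + 4 + 2 + 5 + 10 + 10 + 3 + 2 + 2 + 2 + 7 + 3 + 2 + 2 + 2 + 5 + 3 + 3 + 3 = 92

92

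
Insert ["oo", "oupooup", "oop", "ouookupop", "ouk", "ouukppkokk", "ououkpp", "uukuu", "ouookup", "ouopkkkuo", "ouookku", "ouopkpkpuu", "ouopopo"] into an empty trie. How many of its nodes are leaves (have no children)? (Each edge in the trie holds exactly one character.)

11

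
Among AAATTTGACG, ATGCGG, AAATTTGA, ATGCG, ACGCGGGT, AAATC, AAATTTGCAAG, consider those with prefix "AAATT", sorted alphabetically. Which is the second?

Words with prefix "AAATT", in lexicographic order: "AAATTTGA", "AAATTTGACG", "AAATTTGCAAG"
The 2nd is AAATTTGACG.

AAATTTGACG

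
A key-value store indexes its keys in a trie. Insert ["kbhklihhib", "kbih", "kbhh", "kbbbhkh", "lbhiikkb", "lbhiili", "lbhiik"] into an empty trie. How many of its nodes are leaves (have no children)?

6

A leaf is a node with no children — equivalently, the end of a word that is not a proper prefix of any other stored word.
Those words: "kbbbhkh", "kbhh", "kbhklihhib", "kbih", "lbhiikkb", "lbhiili"
Leaf count: 6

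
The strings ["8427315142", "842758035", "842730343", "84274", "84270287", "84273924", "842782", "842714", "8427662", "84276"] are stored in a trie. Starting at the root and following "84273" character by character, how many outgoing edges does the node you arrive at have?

3

The children of the "84273" node are the distinct next characters among strings starting with "84273".
Characters that immediately follow "84273" among the stored strings: {0, 1, 9}.
That node has 3 child edges.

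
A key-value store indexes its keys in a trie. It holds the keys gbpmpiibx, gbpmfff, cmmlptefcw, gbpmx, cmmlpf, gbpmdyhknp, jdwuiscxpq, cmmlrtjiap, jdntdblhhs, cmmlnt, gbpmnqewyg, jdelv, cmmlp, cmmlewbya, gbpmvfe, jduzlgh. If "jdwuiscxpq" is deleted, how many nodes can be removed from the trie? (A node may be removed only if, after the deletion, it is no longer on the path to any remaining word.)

Walk "jdwuiscxpq" from the leaf back toward the root, removing each node that no remaining word uses.
The suffix "wuiscxpq" (8 nodes) is used only by "jdwuiscxpq"; the node for "jd" still has the child "n", so pruning stops there.
Nodes removed: 8

8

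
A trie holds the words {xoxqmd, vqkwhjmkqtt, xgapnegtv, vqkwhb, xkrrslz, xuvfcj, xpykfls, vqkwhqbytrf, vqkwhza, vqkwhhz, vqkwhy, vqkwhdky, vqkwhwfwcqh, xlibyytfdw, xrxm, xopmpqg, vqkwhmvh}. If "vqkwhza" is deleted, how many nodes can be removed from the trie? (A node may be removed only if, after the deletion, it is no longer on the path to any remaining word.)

After clearing the end-marker at "vqkwhza", prune upward until reaching a node still needed by another word.
The suffix "za" (2 nodes) is used only by "vqkwhza"; the node for "vqkwh" still has the child "j", so pruning stops there.
Nodes removed: 2

2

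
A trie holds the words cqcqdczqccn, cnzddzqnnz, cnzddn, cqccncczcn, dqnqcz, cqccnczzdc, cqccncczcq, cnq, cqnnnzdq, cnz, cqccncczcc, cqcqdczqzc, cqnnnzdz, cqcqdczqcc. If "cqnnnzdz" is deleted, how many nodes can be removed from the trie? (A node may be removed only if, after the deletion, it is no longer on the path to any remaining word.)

1

Walk "cqnnnzdz" from the leaf back toward the root, removing each node that no remaining word uses.
The suffix "z" (1 node) is used only by "cqnnnzdz"; the node for "cqnnnzd" still has the child "q", so pruning stops there.
Nodes removed: 1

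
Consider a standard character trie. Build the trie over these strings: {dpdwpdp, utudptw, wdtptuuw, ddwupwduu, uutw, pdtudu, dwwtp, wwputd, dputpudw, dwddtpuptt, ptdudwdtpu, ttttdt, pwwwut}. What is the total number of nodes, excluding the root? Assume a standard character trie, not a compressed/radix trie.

82

For each word, the new-node count is its length minus the longest prefix already in the trie:
  "dpdwpdp" → 7 new (d, p, d, w, p, d, p)
  "utudptw" → 7 new (u, t, u, d, p, t, w)
  "wdtptuuw" → 8 new (w, d, t, p, t, u, u, w)
  "ddwupwduu" → prefix "d" already present; 8 new (d, w, u, p, w, d, u, u)
  "uutw" → prefix "u" already present; 3 new (u, t, w)
  "pdtudu" → 6 new (p, d, t, u, d, u)
  "dwwtp" → prefix "d" already present; 4 new (w, w, t, p)
  "wwputd" → prefix "w" already present; 5 new (w, p, u, t, d)
  "dputpudw" → prefix "dp" already present; 6 new (u, t, p, u, d, w)
  "dwddtpuptt" → prefix "dw" already present; 8 new (d, d, t, p, u, p, t, t)
  "ptdudwdtpu" → prefix "p" already present; 9 new (t, d, u, d, w, d, t, p, u)
  "ttttdt" → 6 new (t, t, t, t, d, t)
  "pwwwut" → prefix "p" already present; 5 new (w, w, w, u, t)
Total nodes = 7 + 7 + 8 + 8 + 3 + 6 + 4 + 5 + 6 + 8 + 9 + 6 + 5 = 82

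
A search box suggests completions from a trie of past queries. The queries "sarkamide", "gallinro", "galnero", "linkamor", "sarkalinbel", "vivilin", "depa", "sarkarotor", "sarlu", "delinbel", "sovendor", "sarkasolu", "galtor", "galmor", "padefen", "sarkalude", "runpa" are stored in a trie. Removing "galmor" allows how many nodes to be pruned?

3

Walk "galmor" from the leaf back toward the root, removing each node that no remaining word uses.
The suffix "mor" (3 nodes) is used only by "galmor"; the node for "gal" still has the child "l", so pruning stops there.
Nodes removed: 3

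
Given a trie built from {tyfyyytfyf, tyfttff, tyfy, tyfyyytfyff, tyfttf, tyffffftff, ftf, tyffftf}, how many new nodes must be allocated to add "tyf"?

Every character of "tyf" already lies on an existing path (it is a prefix of some stored word).
No new nodes are needed: 0.

0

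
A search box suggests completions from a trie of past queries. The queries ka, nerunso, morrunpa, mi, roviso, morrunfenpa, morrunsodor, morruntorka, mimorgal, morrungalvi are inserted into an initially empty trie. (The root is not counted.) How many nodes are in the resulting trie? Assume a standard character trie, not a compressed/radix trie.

For each word, the new-node count is its length minus the longest prefix already in the trie:
  "ka" → 2 new (k, a)
  "nerunso" → 7 new (n, e, r, u, n, s, o)
  "morrunpa" → 8 new (m, o, r, r, u, n, p, a)
  "mi" → prefix "m" already present; 1 new (i)
  "roviso" → 6 new (r, o, v, i, s, o)
  "morrunfenpa" → prefix "morrun" already present; 5 new (f, e, n, p, a)
  "morrunsodor" → prefix "morrun" already present; 5 new (s, o, d, o, r)
  "morruntorka" → prefix "morrun" already present; 5 new (t, o, r, k, a)
  "mimorgal" → prefix "mi" already present; 6 new (m, o, r, g, a, l)
  "morrungalvi" → prefix "morrun" already present; 5 new (g, a, l, v, i)
Total nodes = 2 + 7 + 8 + 1 + 6 + 5 + 5 + 5 + 6 + 5 = 50

50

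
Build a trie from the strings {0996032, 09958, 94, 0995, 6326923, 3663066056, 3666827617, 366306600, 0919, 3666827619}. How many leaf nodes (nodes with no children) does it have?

9

A leaf is a node with no children — equivalently, the end of a word that is not a proper prefix of any other stored word.
Those words: "0919", "09958", "0996032", "366306600", "3663066056", "3666827617", "3666827619", "6326923", "94"
Leaf count: 9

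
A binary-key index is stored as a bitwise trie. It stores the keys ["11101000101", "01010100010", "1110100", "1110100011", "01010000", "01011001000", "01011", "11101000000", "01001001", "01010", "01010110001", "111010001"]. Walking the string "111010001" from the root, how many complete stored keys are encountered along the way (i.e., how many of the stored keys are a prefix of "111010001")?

2

Walk "111010001" from the root; an end-of-word marker is hit whenever a stored word is a prefix of "111010001".
Prefixes of the query that are stored words: "1110100", "111010001"
Count: 2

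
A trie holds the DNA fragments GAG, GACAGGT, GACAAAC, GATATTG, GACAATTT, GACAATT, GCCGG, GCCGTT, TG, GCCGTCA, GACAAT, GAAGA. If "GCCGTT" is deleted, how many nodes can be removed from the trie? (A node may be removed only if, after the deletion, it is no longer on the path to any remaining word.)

1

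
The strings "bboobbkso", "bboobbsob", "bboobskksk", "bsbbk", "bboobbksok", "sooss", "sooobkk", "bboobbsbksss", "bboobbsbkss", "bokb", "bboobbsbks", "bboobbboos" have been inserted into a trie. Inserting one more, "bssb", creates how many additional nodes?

2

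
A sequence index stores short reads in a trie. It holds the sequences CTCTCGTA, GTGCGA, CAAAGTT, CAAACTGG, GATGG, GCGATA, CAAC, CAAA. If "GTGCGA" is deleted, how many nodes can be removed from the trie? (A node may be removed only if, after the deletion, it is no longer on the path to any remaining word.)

Walk "GTGCGA" from the leaf back toward the root, removing each node that no remaining word uses.
The suffix "TGCGA" (5 nodes) is used only by "GTGCGA"; the node for "G" still has the child "A", so pruning stops there.
Nodes removed: 5

5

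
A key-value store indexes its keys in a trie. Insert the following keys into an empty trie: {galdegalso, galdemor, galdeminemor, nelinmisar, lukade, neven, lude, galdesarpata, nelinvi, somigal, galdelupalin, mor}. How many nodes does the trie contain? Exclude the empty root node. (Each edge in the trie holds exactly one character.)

Trace insertions, counting only characters that open a new branch:
  "galdegalso" → 10 new (g, a, l, d, e, g, a, l, s, o)
  "galdemor" → prefix "galde" already present; 3 new (m, o, r)
  "galdeminemor" → prefix "galdem" already present; 6 new (i, n, e, m, o, r)
  "nelinmisar" → 10 new (n, e, l, i, n, m, i, s, a, r)
  "lukade" → 6 new (l, u, k, a, d, e)
  "neven" → prefix "ne" already present; 3 new (v, e, n)
  "lude" → prefix "lu" already present; 2 new (d, e)
  "galdesarpata" → prefix "galde" already present; 7 new (s, a, r, p, a, t, a)
  "nelinvi" → prefix "nelin" already present; 2 new (v, i)
  "somigal" → 7 new (s, o, m, i, g, a, l)
  "galdelupalin" → prefix "galde" already present; 7 new (l, u, p, a, l, i, n)
  "mor" → 3 new (m, o, r)
Total nodes = 10 + 3 + 6 + 10 + 6 + 3 + 2 + 7 + 2 + 7 + 7 + 3 = 66

66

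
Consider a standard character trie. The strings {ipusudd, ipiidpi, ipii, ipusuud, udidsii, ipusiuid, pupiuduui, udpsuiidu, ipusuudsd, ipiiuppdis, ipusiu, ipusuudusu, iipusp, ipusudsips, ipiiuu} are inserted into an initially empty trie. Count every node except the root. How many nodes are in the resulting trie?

62

For each word, the new-node count is its length minus the longest prefix already in the trie:
  "ipusudd" → 7 new (i, p, u, s, u, d, d)
  "ipiidpi" → prefix "ip" already present; 5 new (i, i, d, p, i)
  "ipii" → prefix "ipii" already present; 0 new (none)
  "ipusuud" → prefix "ipusu" already present; 2 new (u, d)
  "udidsii" → 7 new (u, d, i, d, s, i, i)
  "ipusiuid" → prefix "ipus" already present; 4 new (i, u, i, d)
  "pupiuduui" → 9 new (p, u, p, i, u, d, u, u, i)
  "udpsuiidu" → prefix "ud" already present; 7 new (p, s, u, i, i, d, u)
  "ipusuudsd" → prefix "ipusuud" already present; 2 new (s, d)
  "ipiiuppdis" → prefix "ipii" already present; 6 new (u, p, p, d, i, s)
  "ipusiu" → prefix "ipusiu" already present; 0 new (none)
  "ipusuudusu" → prefix "ipusuud" already present; 3 new (u, s, u)
  "iipusp" → prefix "i" already present; 5 new (i, p, u, s, p)
  "ipusudsips" → prefix "ipusud" already present; 4 new (s, i, p, s)
  "ipiiuu" → prefix "ipiiu" already present; 1 new (u)
Total nodes = 7 + 5 + 0 + 2 + 7 + 4 + 9 + 7 + 2 + 6 + 0 + 3 + 5 + 4 + 1 = 62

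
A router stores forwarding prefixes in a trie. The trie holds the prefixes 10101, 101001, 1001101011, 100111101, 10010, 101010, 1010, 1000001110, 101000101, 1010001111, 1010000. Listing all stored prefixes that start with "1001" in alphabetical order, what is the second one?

1001101011

DFS of the "1001" subtree visits, in order: "10010", "1001101011", "100111101"
The 2nd is 1001101011.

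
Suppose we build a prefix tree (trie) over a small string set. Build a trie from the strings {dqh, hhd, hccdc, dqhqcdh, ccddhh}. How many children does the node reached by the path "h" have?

2

Walk "h" from the root, arriving at one node.
Characters that immediately follow "h" among the stored strings: {c, h}.
That node has 2 child edges.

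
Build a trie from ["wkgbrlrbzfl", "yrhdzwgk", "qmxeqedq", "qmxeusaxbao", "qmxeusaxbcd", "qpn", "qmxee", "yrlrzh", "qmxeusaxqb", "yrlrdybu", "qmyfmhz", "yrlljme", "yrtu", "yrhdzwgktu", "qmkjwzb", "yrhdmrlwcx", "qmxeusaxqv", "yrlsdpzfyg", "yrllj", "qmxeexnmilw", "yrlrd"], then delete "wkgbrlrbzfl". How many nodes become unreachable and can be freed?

11

Walk "wkgbrlrbzfl" from the leaf back toward the root, removing each node that no remaining word uses.
No other word shares any prefix with "wkgbrlrbzfl", so all 11 of its nodes go.
Nodes removed: 11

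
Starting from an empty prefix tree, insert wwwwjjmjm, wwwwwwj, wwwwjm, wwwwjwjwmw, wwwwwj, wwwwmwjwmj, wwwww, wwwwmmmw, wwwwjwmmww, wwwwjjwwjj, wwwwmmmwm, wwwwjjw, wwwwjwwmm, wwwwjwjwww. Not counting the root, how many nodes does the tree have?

Trace insertions, counting only characters that open a new branch:
  "wwwwjjmjm" → 9 new (w, w, w, w, j, j, m, j, m)
  "wwwwwwj" → prefix "wwww" already present; 3 new (w, w, j)
  "wwwwjm" → prefix "wwwwj" already present; 1 new (m)
  "wwwwjwjwmw" → prefix "wwwwj" already present; 5 new (w, j, w, m, w)
  "wwwwwj" → prefix "wwwww" already present; 1 new (j)
  "wwwwmwjwmj" → prefix "wwww" already present; 6 new (m, w, j, w, m, j)
  "wwwww" → prefix "wwwww" already present; 0 new (none)
  "wwwwmmmw" → prefix "wwwwm" already present; 3 new (m, m, w)
  "wwwwjwmmww" → prefix "wwwwjw" already present; 4 new (m, m, w, w)
  "wwwwjjwwjj" → prefix "wwwwjj" already present; 4 new (w, w, j, j)
  "wwwwmmmwm" → prefix "wwwwmmmw" already present; 1 new (m)
  "wwwwjjw" → prefix "wwwwjjw" already present; 0 new (none)
  "wwwwjwwmm" → prefix "wwwwjw" already present; 3 new (w, m, m)
  "wwwwjwjwww" → prefix "wwwwjwjw" already present; 2 new (w, w)
Total nodes = 9 + 3 + 1 + 5 + 1 + 6 + 0 + 3 + 4 + 4 + 1 + 0 + 3 + 2 = 42

42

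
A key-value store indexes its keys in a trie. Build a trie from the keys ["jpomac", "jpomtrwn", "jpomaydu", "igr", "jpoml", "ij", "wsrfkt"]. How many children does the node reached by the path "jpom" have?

3

Walk "jpom" from the root, arriving at one node.
Distinct next characters after "jpom": a, l, t.
That node has 3 child edges.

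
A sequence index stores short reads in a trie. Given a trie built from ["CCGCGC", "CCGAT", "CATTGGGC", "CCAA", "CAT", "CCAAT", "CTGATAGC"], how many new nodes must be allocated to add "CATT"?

0

"CATT" is already a full path in the trie; only an end-marker is added.
No new nodes are needed: 0.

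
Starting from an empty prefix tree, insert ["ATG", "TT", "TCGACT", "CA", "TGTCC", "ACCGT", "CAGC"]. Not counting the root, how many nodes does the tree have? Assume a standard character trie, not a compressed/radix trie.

22

Trace insertions, counting only characters that open a new branch:
  "ATG" → 3 new (A, T, G)
  "TT" → 2 new (T, T)
  "TCGACT" → prefix "T" already present; 5 new (C, G, A, C, T)
  "CA" → 2 new (C, A)
  "TGTCC" → prefix "T" already present; 4 new (G, T, C, C)
  "ACCGT" → prefix "A" already present; 4 new (C, C, G, T)
  "CAGC" → prefix "CA" already present; 2 new (G, C)
Total nodes = 3 + 2 + 5 + 2 + 4 + 4 + 2 = 22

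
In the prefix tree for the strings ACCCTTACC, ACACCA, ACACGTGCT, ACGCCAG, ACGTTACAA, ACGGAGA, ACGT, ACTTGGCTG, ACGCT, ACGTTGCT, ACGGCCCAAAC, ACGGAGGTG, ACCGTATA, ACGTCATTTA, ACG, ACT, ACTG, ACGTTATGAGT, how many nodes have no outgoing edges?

15

Leaves are exactly the stored words that no other stored word extends.
Those words: "ACACCA", "ACACGTGCT", "ACCCTTACC", "ACCGTATA", "ACGCCAG", "ACGCT", "ACGGAGA", "ACGGAGGTG", "ACGGCCCAAAC", "ACGTCATTTA", "ACGTTACAA", "ACGTTATGAGT", "ACGTTGCT", "ACTG", "ACTTGGCTG"
Leaf count: 15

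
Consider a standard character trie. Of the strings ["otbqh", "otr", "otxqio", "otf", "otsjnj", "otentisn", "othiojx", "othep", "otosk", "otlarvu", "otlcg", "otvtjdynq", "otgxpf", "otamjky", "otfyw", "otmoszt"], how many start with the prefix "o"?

16

Filter for entries beginning with "o":
Words under "o": otamjky, otbqh, otentisn, otf, otfyw, otgxpf, othep, othiojx, otlarvu, otlcg, otmoszt, otosk, otr, otsjnj, otvtjdynq, otxqio
Count: 16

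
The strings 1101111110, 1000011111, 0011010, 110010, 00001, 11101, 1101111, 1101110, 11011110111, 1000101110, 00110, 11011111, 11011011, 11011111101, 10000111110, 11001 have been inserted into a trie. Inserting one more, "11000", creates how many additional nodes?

1

"1100" is already a path in the trie; the remaining "0" must be added.
New nodes needed: |"11000"| − 4 = 5 − 4 = 1.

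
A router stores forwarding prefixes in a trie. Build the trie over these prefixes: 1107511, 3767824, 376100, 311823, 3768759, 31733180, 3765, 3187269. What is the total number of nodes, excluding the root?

38

Trie structure (* marks end of a word):
(root)
├─ 1
│  └─ 1
│     └─ 0
│        └─ 7
│           └─ 5
│              └─ 1
│                 └─ 1 *
└─ 3
   ├─ 1
   │  ├─ 1
   │  │  └─ 8
   │  │     └─ 2
   │  │        └─ 3 *
   │  ├─ 7
   │  │  └─ 3
   │  │     └─ 3
   │  │        └─ 1
   │  │           └─ 8
   │  │              └─ 0 *
   │  └─ 8
   │     └─ 7
   │        └─ 2
   │           └─ 6
   │              └─ 9 *
   └─ 7
      └─ 6
         ├─ 1
         │  └─ 0
         │     └─ 0 *
         ├─ 5 *
         ├─ 7
         │  └─ 8
         │     └─ 2
         │        └─ 4 *
         └─ 8
            └─ 7
               └─ 5
                  └─ 9 *
Counting every labelled node above: 38.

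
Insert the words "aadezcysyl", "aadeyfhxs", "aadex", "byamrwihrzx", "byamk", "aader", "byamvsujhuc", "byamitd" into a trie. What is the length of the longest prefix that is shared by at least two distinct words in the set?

Look for the deepest trie node that still has at least two words in its subtree.
"aader" and "aadex" agree on "aade" (4 characters) before diverging; nothing deeper is shared.
Longest shared-prefix length: 4

4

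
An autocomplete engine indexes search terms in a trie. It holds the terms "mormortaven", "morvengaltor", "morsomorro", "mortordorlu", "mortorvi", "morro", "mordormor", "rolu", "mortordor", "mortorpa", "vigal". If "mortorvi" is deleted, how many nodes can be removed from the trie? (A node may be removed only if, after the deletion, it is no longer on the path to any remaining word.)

2

Walk "mortorvi" from the leaf back toward the root, removing each node that no remaining word uses.
The suffix "vi" (2 nodes) is used only by "mortorvi"; the node for "mortor" still has the child "d", so pruning stops there.
Nodes removed: 2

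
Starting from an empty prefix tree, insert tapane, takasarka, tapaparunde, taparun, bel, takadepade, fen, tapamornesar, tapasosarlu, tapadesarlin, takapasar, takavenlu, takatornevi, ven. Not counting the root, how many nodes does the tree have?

78

Count nodes per top-level branch (shared prefixes stored once):
  'b'-branch (bel): 3 nodes
  'f'-branch (fen): 3 nodes
  't'-branch (takadepade, takapasar, takasarka, takatornevi, takavenlu, tapadesarlin, tapamornesar, tapane, tapaparunde, taparun, tapasosarlu): 69 nodes
  'v'-branch (ven): 3 nodes
Sum: 78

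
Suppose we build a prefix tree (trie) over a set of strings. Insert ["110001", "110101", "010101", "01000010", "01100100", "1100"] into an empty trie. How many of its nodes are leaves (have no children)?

5

Leaves are exactly the stored words that no other stored word extends.
Those words: "01000010", "010101", "01100100", "110001", "110101"
Leaf count: 5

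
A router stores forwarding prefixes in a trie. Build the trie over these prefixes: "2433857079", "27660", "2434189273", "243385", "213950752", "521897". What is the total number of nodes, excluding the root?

35

Insert word by word; a character creates a node only if that edge doesn't already exist:
  "2433857079" → 10 new (2, 4, 3, 3, 8, 5, 7, 0, 7, 9)
  "27660" → prefix "2" already present; 4 new (7, 6, 6, 0)
  "2434189273" → prefix "243" already present; 7 new (4, 1, 8, 9, 2, 7, 3)
  "243385" → prefix "243385" already present; 0 new (none)
  "213950752" → prefix "2" already present; 8 new (1, 3, 9, 5, 0, 7, 5, 2)
  "521897" → 6 new (5, 2, 1, 8, 9, 7)
Total nodes = 10 + 4 + 7 + 0 + 8 + 6 = 35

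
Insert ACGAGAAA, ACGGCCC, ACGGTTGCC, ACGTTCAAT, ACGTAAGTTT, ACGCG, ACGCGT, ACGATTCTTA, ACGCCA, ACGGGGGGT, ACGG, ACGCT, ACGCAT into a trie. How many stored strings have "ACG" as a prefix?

13

Filter for entries beginning with "ACG":
Words under "ACG": ACGAGAAA, ACGATTCTTA, ACGCAT, ACGCCA, ACGCG, ACGCGT, ACGCT, ACGG, ACGGCCC, ACGGGGGGT, ACGGTTGCC, ACGTAAGTTT, ACGTTCAAT
Count: 13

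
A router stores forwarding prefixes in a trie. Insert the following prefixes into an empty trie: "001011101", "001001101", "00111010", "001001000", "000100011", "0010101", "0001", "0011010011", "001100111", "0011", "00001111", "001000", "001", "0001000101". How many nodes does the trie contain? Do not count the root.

For each word, the new-node count is its length minus the longest prefix already in the trie:
  "001011101" → 9 new (0, 0, 1, 0, 1, 1, 1, 0, 1)
  "001001101" → prefix "0010" already present; 5 new (0, 1, 1, 0, 1)
  "00111010" → prefix "001" already present; 5 new (1, 1, 0, 1, 0)
  "001001000" → prefix "001001" already present; 3 new (0, 0, 0)
  "000100011" → prefix "00" already present; 7 new (0, 1, 0, 0, 0, 1, 1)
  "0010101" → prefix "00101" already present; 2 new (0, 1)
  "0001" → prefix "0001" already present; 0 new (none)
  "0011010011" → prefix "0011" already present; 6 new (0, 1, 0, 0, 1, 1)
  "001100111" → prefix "00110" already present; 4 new (0, 1, 1, 1)
  "0011" → prefix "0011" already present; 0 new (none)
  "00001111" → prefix "000" already present; 5 new (0, 1, 1, 1, 1)
  "001000" → prefix "00100" already present; 1 new (0)
  "001" → prefix "001" already present; 0 new (none)
  "0001000101" → prefix "00010001" already present; 2 new (0, 1)
Total nodes = 9 + 5 + 5 + 3 + 7 + 2 + 0 + 6 + 4 + 0 + 5 + 1 + 0 + 2 = 49

49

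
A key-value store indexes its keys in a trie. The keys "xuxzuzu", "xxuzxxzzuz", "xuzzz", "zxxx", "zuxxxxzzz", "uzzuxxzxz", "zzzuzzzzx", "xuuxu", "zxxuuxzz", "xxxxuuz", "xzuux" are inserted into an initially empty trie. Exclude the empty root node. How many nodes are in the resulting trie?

65

Insert word by word; a character creates a node only if that edge doesn't already exist:
  "xuxzuzu" → 7 new (x, u, x, z, u, z, u)
  "xxuzxxzzuz" → prefix "x" already present; 9 new (x, u, z, x, x, z, z, u, z)
  "xuzzz" → prefix "xu" already present; 3 new (z, z, z)
  "zxxx" → 4 new (z, x, x, x)
  "zuxxxxzzz" → prefix "z" already present; 8 new (u, x, x, x, x, z, z, z)
  "uzzuxxzxz" → 9 new (u, z, z, u, x, x, z, x, z)
  "zzzuzzzzx" → prefix "z" already present; 8 new (z, z, u, z, z, z, z, x)
  "xuuxu" → prefix "xu" already present; 3 new (u, x, u)
  "zxxuuxzz" → prefix "zxx" already present; 5 new (u, u, x, z, z)
  "xxxxuuz" → prefix "xx" already present; 5 new (x, x, u, u, z)
  "xzuux" → prefix "x" already present; 4 new (z, u, u, x)
Total nodes = 7 + 9 + 3 + 4 + 8 + 9 + 8 + 3 + 5 + 5 + 4 = 65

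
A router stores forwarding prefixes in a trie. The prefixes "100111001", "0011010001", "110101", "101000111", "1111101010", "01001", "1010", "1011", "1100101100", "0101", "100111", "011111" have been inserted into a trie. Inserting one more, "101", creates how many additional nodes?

0

"101" is already a full path in the trie; only an end-marker is added.
No new nodes are needed: 0.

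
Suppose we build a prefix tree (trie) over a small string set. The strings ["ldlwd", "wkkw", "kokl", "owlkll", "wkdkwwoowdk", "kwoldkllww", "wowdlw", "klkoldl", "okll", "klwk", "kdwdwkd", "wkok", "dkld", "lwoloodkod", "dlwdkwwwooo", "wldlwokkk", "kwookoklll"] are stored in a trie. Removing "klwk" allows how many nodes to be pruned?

A node on "klwk"'s path can go only if nothing else ends at it or branches off below it.
The suffix "wk" (2 nodes) is used only by "klwk"; the node for "kl" still has the child "k", so pruning stops there.
Nodes removed: 2

2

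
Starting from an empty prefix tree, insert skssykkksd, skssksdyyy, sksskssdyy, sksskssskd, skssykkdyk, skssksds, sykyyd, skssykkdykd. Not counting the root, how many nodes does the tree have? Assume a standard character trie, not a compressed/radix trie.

33

For each word, the new-node count is its length minus the longest prefix already in the trie:
  "skssykkksd" → 10 new (s, k, s, s, y, k, k, k, s, d)
  "skssksdyyy" → prefix "skss" already present; 6 new (k, s, d, y, y, y)
  "sksskssdyy" → prefix "skssks" already present; 4 new (s, d, y, y)
  "sksskssskd" → prefix "sksskss" already present; 3 new (s, k, d)
  "skssykkdyk" → prefix "skssykk" already present; 3 new (d, y, k)
  "skssksds" → prefix "skssksd" already present; 1 new (s)
  "sykyyd" → prefix "s" already present; 5 new (y, k, y, y, d)
  "skssykkdykd" → prefix "skssykkdyk" already present; 1 new (d)
Total nodes = 10 + 6 + 4 + 3 + 3 + 1 + 5 + 1 = 33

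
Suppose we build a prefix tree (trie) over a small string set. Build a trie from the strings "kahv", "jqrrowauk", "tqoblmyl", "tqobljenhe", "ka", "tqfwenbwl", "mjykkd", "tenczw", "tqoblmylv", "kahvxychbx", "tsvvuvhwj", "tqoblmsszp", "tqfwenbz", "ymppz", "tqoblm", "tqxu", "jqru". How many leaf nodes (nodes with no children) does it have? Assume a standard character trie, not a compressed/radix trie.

A leaf is a node with no children — equivalently, the end of a word that is not a proper prefix of any other stored word.
Those words: "jqrrowauk", "jqru", "kahvxychbx", "mjykkd", "tenczw", "tqfwenbwl", "tqfwenbz", "tqobljenhe", "tqoblmsszp", "tqoblmylv", "tqxu", "tsvvuvhwj", "ymppz"
Leaf count: 13

13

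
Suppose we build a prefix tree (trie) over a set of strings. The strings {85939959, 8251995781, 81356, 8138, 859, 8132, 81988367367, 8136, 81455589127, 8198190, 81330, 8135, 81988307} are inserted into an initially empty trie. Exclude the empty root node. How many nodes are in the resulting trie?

49

Count nodes per top-level branch (shared prefixes stored once):
  '8'-branch (8132, 81330, 8135, 81356, 8136, 8138, 81455589127, 8198190, 81988307, 81988367367, 8251995781, 859, 85939959): 49 nodes
Sum: 49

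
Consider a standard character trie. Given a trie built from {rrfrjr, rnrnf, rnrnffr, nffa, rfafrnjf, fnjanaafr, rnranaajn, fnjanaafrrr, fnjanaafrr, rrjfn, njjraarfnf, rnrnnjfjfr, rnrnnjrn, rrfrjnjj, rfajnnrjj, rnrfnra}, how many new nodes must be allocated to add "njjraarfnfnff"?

3

"njjraarfnf" is already a path in the trie; the remaining "nff" must be added.
New nodes needed: |"njjraarfnfnff"| − 10 = 13 − 10 = 3.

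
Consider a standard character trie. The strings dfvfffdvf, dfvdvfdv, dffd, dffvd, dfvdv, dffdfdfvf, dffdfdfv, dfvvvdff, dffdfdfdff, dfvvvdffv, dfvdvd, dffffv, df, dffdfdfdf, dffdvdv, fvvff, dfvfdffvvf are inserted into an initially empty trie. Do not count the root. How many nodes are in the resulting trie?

50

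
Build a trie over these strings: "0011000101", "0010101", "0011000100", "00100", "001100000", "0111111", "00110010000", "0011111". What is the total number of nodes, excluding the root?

Count nodes per top-level branch (shared prefixes stored once):
  '0'-branch (00100, 0010101, 001100000, 0011000100, 0011000101, 00110010000, 0011111, 0111111): 32 nodes
Sum: 32

32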